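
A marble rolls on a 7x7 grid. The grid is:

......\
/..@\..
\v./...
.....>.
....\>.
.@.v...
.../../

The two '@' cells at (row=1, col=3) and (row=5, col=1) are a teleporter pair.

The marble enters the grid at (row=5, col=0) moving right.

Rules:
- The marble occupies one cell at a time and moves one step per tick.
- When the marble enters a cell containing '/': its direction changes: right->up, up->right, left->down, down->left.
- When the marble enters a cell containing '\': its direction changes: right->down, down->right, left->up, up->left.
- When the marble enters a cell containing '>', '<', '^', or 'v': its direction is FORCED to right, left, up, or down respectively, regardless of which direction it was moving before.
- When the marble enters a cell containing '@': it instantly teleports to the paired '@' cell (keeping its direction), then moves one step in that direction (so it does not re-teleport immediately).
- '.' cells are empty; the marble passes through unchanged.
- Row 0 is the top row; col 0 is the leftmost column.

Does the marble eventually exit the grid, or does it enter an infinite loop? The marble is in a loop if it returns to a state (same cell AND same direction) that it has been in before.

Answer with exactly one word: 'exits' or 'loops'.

Step 1: enter (5,0), '.' pass, move right to (5,1)
Step 2: enter (5,1), '@' teleport (5,1)->(1,3), also enter (1,3), move right to (1,4)
Step 3: enter (1,4), '\' deflects right->down, move down to (2,4)
Step 4: enter (2,4), '.' pass, move down to (3,4)
Step 5: enter (3,4), '.' pass, move down to (4,4)
Step 6: enter (4,4), '\' deflects down->right, move right to (4,5)
Step 7: enter (4,5), '>' forces right->right, move right to (4,6)
Step 8: enter (4,6), '.' pass, move right to (4,7)
Step 9: at (4,7) — EXIT via right edge, pos 4

Answer: exits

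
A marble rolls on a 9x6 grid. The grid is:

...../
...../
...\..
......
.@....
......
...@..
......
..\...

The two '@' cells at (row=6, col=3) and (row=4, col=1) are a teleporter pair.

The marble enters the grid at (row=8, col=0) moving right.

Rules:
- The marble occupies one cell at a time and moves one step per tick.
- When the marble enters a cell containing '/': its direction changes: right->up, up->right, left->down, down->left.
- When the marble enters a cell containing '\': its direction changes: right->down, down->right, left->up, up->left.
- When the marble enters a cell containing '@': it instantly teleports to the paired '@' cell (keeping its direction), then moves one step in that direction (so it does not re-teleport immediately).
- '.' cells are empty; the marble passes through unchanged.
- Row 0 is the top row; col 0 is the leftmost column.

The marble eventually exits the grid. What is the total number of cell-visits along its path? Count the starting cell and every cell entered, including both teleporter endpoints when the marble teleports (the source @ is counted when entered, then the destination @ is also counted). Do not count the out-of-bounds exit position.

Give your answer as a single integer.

Step 1: enter (8,0), '.' pass, move right to (8,1)
Step 2: enter (8,1), '.' pass, move right to (8,2)
Step 3: enter (8,2), '\' deflects right->down, move down to (9,2)
Step 4: at (9,2) — EXIT via bottom edge, pos 2
Path length (cell visits): 3

Answer: 3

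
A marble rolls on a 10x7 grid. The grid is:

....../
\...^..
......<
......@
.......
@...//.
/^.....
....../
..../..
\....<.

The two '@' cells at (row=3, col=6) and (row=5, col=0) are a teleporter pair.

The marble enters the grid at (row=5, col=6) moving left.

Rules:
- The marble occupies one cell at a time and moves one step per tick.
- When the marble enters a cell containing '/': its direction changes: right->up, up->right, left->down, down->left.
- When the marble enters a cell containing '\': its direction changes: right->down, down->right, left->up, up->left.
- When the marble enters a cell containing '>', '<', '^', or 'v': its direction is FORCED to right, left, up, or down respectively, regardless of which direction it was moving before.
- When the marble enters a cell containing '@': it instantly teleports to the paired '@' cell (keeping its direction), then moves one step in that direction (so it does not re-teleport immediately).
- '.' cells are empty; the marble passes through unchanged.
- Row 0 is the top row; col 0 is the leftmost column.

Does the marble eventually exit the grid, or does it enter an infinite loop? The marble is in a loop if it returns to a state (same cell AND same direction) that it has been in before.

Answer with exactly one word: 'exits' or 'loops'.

Step 1: enter (5,6), '.' pass, move left to (5,5)
Step 2: enter (5,5), '/' deflects left->down, move down to (6,5)
Step 3: enter (6,5), '.' pass, move down to (7,5)
Step 4: enter (7,5), '.' pass, move down to (8,5)
Step 5: enter (8,5), '.' pass, move down to (9,5)
Step 6: enter (9,5), '<' forces down->left, move left to (9,4)
Step 7: enter (9,4), '.' pass, move left to (9,3)
Step 8: enter (9,3), '.' pass, move left to (9,2)
Step 9: enter (9,2), '.' pass, move left to (9,1)
Step 10: enter (9,1), '.' pass, move left to (9,0)
Step 11: enter (9,0), '\' deflects left->up, move up to (8,0)
Step 12: enter (8,0), '.' pass, move up to (7,0)
Step 13: enter (7,0), '.' pass, move up to (6,0)
Step 14: enter (6,0), '/' deflects up->right, move right to (6,1)
Step 15: enter (6,1), '^' forces right->up, move up to (5,1)
Step 16: enter (5,1), '.' pass, move up to (4,1)
Step 17: enter (4,1), '.' pass, move up to (3,1)
Step 18: enter (3,1), '.' pass, move up to (2,1)
Step 19: enter (2,1), '.' pass, move up to (1,1)
Step 20: enter (1,1), '.' pass, move up to (0,1)
Step 21: enter (0,1), '.' pass, move up to (-1,1)
Step 22: at (-1,1) — EXIT via top edge, pos 1

Answer: exits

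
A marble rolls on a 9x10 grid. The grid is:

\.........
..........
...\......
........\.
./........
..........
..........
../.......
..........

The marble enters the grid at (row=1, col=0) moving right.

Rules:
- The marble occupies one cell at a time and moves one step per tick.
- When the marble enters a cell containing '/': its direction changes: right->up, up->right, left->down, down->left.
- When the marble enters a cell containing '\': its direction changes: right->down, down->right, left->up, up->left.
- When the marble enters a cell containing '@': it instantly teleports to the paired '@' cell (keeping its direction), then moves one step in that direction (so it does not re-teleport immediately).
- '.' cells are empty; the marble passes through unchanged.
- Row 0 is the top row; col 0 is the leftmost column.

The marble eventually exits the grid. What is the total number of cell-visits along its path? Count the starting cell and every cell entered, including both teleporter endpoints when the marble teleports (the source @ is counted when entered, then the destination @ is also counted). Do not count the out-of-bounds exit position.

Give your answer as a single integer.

Answer: 10

Derivation:
Step 1: enter (1,0), '.' pass, move right to (1,1)
Step 2: enter (1,1), '.' pass, move right to (1,2)
Step 3: enter (1,2), '.' pass, move right to (1,3)
Step 4: enter (1,3), '.' pass, move right to (1,4)
Step 5: enter (1,4), '.' pass, move right to (1,5)
Step 6: enter (1,5), '.' pass, move right to (1,6)
Step 7: enter (1,6), '.' pass, move right to (1,7)
Step 8: enter (1,7), '.' pass, move right to (1,8)
Step 9: enter (1,8), '.' pass, move right to (1,9)
Step 10: enter (1,9), '.' pass, move right to (1,10)
Step 11: at (1,10) — EXIT via right edge, pos 1
Path length (cell visits): 10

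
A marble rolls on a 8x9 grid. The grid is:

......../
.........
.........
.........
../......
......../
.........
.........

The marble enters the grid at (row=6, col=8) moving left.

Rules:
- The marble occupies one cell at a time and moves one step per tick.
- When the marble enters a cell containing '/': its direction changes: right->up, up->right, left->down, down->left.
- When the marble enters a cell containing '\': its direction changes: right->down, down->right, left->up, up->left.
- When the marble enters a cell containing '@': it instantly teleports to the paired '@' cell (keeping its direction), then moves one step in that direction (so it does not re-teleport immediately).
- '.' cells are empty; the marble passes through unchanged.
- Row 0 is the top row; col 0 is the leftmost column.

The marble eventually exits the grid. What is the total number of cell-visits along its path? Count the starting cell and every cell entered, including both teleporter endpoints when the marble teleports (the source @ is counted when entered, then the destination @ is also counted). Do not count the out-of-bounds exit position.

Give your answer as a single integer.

Step 1: enter (6,8), '.' pass, move left to (6,7)
Step 2: enter (6,7), '.' pass, move left to (6,6)
Step 3: enter (6,6), '.' pass, move left to (6,5)
Step 4: enter (6,5), '.' pass, move left to (6,4)
Step 5: enter (6,4), '.' pass, move left to (6,3)
Step 6: enter (6,3), '.' pass, move left to (6,2)
Step 7: enter (6,2), '.' pass, move left to (6,1)
Step 8: enter (6,1), '.' pass, move left to (6,0)
Step 9: enter (6,0), '.' pass, move left to (6,-1)
Step 10: at (6,-1) — EXIT via left edge, pos 6
Path length (cell visits): 9

Answer: 9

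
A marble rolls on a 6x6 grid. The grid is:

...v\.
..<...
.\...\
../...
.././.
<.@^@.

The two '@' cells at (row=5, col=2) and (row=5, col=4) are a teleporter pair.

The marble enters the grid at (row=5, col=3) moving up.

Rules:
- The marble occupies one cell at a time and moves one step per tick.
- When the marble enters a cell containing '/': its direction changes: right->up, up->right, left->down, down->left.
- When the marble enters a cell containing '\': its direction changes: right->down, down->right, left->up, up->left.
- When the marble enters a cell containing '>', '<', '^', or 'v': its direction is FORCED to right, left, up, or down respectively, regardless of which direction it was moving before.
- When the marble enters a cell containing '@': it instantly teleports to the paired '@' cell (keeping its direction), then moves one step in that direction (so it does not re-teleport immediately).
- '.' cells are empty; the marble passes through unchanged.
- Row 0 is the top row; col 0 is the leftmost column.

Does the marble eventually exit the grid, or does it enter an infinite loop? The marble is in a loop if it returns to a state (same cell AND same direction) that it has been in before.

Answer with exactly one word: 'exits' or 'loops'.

Step 1: enter (5,3), '^' forces up->up, move up to (4,3)
Step 2: enter (4,3), '.' pass, move up to (3,3)
Step 3: enter (3,3), '.' pass, move up to (2,3)
Step 4: enter (2,3), '.' pass, move up to (1,3)
Step 5: enter (1,3), '.' pass, move up to (0,3)
Step 6: enter (0,3), 'v' forces up->down, move down to (1,3)
Step 7: enter (1,3), '.' pass, move down to (2,3)
Step 8: enter (2,3), '.' pass, move down to (3,3)
Step 9: enter (3,3), '.' pass, move down to (4,3)
Step 10: enter (4,3), '.' pass, move down to (5,3)
Step 11: enter (5,3), '^' forces down->up, move up to (4,3)
Step 12: at (4,3) dir=up — LOOP DETECTED (seen before)

Answer: loops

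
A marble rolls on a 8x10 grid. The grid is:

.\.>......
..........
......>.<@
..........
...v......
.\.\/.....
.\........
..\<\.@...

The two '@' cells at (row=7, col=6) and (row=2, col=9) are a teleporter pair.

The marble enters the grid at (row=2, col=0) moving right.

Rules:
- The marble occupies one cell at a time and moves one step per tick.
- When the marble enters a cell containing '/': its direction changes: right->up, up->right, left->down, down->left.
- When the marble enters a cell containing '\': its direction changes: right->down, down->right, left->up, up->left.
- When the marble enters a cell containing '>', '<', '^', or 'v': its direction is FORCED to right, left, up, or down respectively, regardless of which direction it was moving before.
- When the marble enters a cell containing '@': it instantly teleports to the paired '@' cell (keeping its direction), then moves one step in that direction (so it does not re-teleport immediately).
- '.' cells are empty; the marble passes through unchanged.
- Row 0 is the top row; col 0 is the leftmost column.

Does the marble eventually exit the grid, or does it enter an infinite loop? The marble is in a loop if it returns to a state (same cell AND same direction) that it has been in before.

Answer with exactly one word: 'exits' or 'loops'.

Answer: loops

Derivation:
Step 1: enter (2,0), '.' pass, move right to (2,1)
Step 2: enter (2,1), '.' pass, move right to (2,2)
Step 3: enter (2,2), '.' pass, move right to (2,3)
Step 4: enter (2,3), '.' pass, move right to (2,4)
Step 5: enter (2,4), '.' pass, move right to (2,5)
Step 6: enter (2,5), '.' pass, move right to (2,6)
Step 7: enter (2,6), '>' forces right->right, move right to (2,7)
Step 8: enter (2,7), '.' pass, move right to (2,8)
Step 9: enter (2,8), '<' forces right->left, move left to (2,7)
Step 10: enter (2,7), '.' pass, move left to (2,6)
Step 11: enter (2,6), '>' forces left->right, move right to (2,7)
Step 12: at (2,7) dir=right — LOOP DETECTED (seen before)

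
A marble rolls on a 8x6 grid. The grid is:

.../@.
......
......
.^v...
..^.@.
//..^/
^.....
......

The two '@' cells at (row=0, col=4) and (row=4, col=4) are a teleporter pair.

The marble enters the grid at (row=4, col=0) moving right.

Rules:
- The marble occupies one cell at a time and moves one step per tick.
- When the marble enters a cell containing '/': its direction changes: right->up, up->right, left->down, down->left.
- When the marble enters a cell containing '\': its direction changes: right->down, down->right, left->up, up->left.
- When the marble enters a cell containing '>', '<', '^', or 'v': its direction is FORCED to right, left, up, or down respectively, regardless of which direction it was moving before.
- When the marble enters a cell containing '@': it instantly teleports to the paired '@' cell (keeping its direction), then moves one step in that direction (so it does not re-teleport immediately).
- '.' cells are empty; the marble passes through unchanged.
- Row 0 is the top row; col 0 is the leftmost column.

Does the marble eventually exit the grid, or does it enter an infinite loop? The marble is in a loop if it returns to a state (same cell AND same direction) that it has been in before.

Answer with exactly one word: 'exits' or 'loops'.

Answer: loops

Derivation:
Step 1: enter (4,0), '.' pass, move right to (4,1)
Step 2: enter (4,1), '.' pass, move right to (4,2)
Step 3: enter (4,2), '^' forces right->up, move up to (3,2)
Step 4: enter (3,2), 'v' forces up->down, move down to (4,2)
Step 5: enter (4,2), '^' forces down->up, move up to (3,2)
Step 6: at (3,2) dir=up — LOOP DETECTED (seen before)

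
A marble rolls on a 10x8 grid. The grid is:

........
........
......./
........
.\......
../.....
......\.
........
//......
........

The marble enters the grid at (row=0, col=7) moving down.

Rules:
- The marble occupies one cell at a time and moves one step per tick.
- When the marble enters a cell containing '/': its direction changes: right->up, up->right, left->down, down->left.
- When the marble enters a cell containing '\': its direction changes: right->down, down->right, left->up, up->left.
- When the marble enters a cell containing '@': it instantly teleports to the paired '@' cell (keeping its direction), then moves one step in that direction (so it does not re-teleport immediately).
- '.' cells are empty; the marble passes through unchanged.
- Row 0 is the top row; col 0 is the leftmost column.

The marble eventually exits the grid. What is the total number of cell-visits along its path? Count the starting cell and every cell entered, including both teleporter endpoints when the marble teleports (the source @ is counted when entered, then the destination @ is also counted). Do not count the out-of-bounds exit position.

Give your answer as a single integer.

Answer: 10

Derivation:
Step 1: enter (0,7), '.' pass, move down to (1,7)
Step 2: enter (1,7), '.' pass, move down to (2,7)
Step 3: enter (2,7), '/' deflects down->left, move left to (2,6)
Step 4: enter (2,6), '.' pass, move left to (2,5)
Step 5: enter (2,5), '.' pass, move left to (2,4)
Step 6: enter (2,4), '.' pass, move left to (2,3)
Step 7: enter (2,3), '.' pass, move left to (2,2)
Step 8: enter (2,2), '.' pass, move left to (2,1)
Step 9: enter (2,1), '.' pass, move left to (2,0)
Step 10: enter (2,0), '.' pass, move left to (2,-1)
Step 11: at (2,-1) — EXIT via left edge, pos 2
Path length (cell visits): 10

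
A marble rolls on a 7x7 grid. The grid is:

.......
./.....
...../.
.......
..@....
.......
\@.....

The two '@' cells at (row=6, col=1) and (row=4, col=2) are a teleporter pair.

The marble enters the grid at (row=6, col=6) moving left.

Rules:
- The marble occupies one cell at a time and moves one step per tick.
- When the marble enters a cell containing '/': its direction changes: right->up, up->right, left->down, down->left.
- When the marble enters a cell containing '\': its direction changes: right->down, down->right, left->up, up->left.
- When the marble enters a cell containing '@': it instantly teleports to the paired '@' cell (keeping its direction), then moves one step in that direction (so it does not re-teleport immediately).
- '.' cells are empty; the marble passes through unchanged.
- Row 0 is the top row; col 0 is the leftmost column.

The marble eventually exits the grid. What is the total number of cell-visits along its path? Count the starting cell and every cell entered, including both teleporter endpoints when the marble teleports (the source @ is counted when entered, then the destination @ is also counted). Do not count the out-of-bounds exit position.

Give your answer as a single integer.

Answer: 9

Derivation:
Step 1: enter (6,6), '.' pass, move left to (6,5)
Step 2: enter (6,5), '.' pass, move left to (6,4)
Step 3: enter (6,4), '.' pass, move left to (6,3)
Step 4: enter (6,3), '.' pass, move left to (6,2)
Step 5: enter (6,2), '.' pass, move left to (6,1)
Step 6: enter (6,1), '@' teleport (6,1)->(4,2), also enter (4,2), move left to (4,1)
Step 7: enter (4,1), '.' pass, move left to (4,0)
Step 8: enter (4,0), '.' pass, move left to (4,-1)
Step 9: at (4,-1) — EXIT via left edge, pos 4
Path length (cell visits): 9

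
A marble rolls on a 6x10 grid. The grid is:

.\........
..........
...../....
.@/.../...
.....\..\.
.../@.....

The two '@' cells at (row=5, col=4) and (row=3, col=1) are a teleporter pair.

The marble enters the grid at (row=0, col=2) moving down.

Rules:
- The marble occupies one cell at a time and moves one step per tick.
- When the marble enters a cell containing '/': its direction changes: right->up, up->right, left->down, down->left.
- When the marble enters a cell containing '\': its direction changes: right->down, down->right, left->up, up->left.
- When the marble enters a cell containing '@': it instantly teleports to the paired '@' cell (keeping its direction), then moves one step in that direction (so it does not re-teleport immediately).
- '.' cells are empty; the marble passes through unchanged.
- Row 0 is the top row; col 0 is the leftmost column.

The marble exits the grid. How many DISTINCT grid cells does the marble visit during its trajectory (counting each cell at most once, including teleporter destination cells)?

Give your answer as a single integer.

Answer: 7

Derivation:
Step 1: enter (0,2), '.' pass, move down to (1,2)
Step 2: enter (1,2), '.' pass, move down to (2,2)
Step 3: enter (2,2), '.' pass, move down to (3,2)
Step 4: enter (3,2), '/' deflects down->left, move left to (3,1)
Step 5: enter (3,1), '@' teleport (3,1)->(5,4), also enter (5,4), move left to (5,3)
Step 6: enter (5,3), '/' deflects left->down, move down to (6,3)
Step 7: at (6,3) — EXIT via bottom edge, pos 3
Distinct cells visited: 7 (path length 7)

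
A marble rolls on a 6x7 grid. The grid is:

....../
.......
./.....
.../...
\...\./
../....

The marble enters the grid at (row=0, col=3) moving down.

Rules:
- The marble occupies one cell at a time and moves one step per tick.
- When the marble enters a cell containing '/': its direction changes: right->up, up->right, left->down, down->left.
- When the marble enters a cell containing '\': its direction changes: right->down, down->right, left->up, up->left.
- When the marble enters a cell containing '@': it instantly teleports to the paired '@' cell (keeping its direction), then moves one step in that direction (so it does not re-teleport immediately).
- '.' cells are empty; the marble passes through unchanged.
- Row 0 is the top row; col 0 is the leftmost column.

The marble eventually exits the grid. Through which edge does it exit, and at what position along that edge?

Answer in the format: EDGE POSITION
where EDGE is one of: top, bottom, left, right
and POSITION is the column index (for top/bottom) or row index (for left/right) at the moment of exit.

Answer: left 3

Derivation:
Step 1: enter (0,3), '.' pass, move down to (1,3)
Step 2: enter (1,3), '.' pass, move down to (2,3)
Step 3: enter (2,3), '.' pass, move down to (3,3)
Step 4: enter (3,3), '/' deflects down->left, move left to (3,2)
Step 5: enter (3,2), '.' pass, move left to (3,1)
Step 6: enter (3,1), '.' pass, move left to (3,0)
Step 7: enter (3,0), '.' pass, move left to (3,-1)
Step 8: at (3,-1) — EXIT via left edge, pos 3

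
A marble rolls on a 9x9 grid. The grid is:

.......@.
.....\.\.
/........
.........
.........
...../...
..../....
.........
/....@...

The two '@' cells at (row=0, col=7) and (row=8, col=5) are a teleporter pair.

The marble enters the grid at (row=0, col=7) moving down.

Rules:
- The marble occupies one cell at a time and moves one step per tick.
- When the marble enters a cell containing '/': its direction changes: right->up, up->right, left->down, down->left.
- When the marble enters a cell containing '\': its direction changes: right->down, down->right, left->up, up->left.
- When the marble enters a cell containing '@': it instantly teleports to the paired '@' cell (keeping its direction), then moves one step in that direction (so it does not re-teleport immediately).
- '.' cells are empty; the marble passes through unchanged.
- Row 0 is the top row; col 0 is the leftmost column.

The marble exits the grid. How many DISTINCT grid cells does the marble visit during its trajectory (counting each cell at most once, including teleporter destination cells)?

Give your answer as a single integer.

Answer: 2

Derivation:
Step 1: enter (0,7), '@' teleport (0,7)->(8,5), also enter (8,5), move down to (9,5)
Step 2: at (9,5) — EXIT via bottom edge, pos 5
Distinct cells visited: 2 (path length 2)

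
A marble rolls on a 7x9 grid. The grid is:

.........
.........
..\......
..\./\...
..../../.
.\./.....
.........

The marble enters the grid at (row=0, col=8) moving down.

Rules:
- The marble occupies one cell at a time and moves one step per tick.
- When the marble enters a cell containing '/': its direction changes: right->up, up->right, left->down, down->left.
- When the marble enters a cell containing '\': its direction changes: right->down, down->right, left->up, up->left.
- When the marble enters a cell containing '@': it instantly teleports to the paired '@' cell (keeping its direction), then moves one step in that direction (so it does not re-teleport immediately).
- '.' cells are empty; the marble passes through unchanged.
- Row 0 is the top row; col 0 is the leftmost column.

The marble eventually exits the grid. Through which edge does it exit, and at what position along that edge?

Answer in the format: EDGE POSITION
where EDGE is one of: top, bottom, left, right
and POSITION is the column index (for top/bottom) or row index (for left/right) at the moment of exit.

Answer: bottom 8

Derivation:
Step 1: enter (0,8), '.' pass, move down to (1,8)
Step 2: enter (1,8), '.' pass, move down to (2,8)
Step 3: enter (2,8), '.' pass, move down to (3,8)
Step 4: enter (3,8), '.' pass, move down to (4,8)
Step 5: enter (4,8), '.' pass, move down to (5,8)
Step 6: enter (5,8), '.' pass, move down to (6,8)
Step 7: enter (6,8), '.' pass, move down to (7,8)
Step 8: at (7,8) — EXIT via bottom edge, pos 8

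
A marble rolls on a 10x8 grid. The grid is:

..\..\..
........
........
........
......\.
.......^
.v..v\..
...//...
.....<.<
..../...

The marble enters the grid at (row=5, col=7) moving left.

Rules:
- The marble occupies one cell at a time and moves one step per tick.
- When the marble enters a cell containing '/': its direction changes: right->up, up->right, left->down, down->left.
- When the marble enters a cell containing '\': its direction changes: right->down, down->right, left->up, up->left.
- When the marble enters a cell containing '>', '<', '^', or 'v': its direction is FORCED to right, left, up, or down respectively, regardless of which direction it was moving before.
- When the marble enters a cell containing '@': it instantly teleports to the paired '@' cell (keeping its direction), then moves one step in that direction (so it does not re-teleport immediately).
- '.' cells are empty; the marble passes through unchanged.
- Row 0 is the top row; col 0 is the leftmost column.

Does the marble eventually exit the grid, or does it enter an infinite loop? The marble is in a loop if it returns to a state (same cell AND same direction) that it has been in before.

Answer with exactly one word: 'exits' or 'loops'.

Step 1: enter (5,7), '^' forces left->up, move up to (4,7)
Step 2: enter (4,7), '.' pass, move up to (3,7)
Step 3: enter (3,7), '.' pass, move up to (2,7)
Step 4: enter (2,7), '.' pass, move up to (1,7)
Step 5: enter (1,7), '.' pass, move up to (0,7)
Step 6: enter (0,7), '.' pass, move up to (-1,7)
Step 7: at (-1,7) — EXIT via top edge, pos 7

Answer: exits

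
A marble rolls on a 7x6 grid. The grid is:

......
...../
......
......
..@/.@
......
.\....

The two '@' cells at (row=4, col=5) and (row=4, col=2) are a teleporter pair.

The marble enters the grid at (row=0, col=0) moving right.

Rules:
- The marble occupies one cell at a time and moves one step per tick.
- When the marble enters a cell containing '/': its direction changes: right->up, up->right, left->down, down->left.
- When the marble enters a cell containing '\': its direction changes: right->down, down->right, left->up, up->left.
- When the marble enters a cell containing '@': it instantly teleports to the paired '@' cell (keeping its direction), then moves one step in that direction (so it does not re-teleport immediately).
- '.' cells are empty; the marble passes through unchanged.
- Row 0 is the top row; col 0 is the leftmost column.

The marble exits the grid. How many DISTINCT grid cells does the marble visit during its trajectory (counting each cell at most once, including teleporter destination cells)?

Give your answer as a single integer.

Step 1: enter (0,0), '.' pass, move right to (0,1)
Step 2: enter (0,1), '.' pass, move right to (0,2)
Step 3: enter (0,2), '.' pass, move right to (0,3)
Step 4: enter (0,3), '.' pass, move right to (0,4)
Step 5: enter (0,4), '.' pass, move right to (0,5)
Step 6: enter (0,5), '.' pass, move right to (0,6)
Step 7: at (0,6) — EXIT via right edge, pos 0
Distinct cells visited: 6 (path length 6)

Answer: 6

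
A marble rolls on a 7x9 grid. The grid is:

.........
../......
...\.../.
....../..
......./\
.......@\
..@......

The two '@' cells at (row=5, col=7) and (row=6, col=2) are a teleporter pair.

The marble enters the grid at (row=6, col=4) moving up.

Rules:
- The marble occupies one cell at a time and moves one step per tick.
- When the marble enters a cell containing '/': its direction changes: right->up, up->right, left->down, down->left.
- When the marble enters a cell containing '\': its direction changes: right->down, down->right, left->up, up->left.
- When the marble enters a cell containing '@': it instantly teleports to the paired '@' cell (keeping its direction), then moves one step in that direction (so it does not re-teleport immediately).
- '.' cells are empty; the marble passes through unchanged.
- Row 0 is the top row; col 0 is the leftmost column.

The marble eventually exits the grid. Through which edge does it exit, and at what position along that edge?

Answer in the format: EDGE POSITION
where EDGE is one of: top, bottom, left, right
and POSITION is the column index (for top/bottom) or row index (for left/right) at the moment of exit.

Step 1: enter (6,4), '.' pass, move up to (5,4)
Step 2: enter (5,4), '.' pass, move up to (4,4)
Step 3: enter (4,4), '.' pass, move up to (3,4)
Step 4: enter (3,4), '.' pass, move up to (2,4)
Step 5: enter (2,4), '.' pass, move up to (1,4)
Step 6: enter (1,4), '.' pass, move up to (0,4)
Step 7: enter (0,4), '.' pass, move up to (-1,4)
Step 8: at (-1,4) — EXIT via top edge, pos 4

Answer: top 4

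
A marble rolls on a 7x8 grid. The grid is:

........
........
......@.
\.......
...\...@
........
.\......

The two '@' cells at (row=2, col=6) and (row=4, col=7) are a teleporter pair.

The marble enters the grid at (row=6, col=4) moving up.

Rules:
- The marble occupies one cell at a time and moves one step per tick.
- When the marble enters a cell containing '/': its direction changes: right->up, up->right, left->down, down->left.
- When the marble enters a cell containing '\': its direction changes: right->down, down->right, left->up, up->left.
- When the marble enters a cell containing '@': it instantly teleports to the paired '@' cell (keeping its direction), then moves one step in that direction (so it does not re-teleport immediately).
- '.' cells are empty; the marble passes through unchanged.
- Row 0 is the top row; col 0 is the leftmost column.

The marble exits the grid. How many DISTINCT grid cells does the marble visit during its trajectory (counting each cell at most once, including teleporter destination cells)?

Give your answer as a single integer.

Step 1: enter (6,4), '.' pass, move up to (5,4)
Step 2: enter (5,4), '.' pass, move up to (4,4)
Step 3: enter (4,4), '.' pass, move up to (3,4)
Step 4: enter (3,4), '.' pass, move up to (2,4)
Step 5: enter (2,4), '.' pass, move up to (1,4)
Step 6: enter (1,4), '.' pass, move up to (0,4)
Step 7: enter (0,4), '.' pass, move up to (-1,4)
Step 8: at (-1,4) — EXIT via top edge, pos 4
Distinct cells visited: 7 (path length 7)

Answer: 7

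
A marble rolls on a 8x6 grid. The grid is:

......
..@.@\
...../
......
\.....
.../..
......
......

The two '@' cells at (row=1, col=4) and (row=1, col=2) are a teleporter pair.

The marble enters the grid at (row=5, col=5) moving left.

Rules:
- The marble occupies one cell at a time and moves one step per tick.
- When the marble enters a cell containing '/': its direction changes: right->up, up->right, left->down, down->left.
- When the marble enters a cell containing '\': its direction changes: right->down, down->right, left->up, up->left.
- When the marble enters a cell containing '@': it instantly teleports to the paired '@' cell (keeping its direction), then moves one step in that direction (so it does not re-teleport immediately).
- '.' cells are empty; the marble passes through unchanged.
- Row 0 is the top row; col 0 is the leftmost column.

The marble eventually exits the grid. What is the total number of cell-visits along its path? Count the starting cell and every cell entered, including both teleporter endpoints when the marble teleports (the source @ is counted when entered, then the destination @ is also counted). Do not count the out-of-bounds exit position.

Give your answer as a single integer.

Answer: 5

Derivation:
Step 1: enter (5,5), '.' pass, move left to (5,4)
Step 2: enter (5,4), '.' pass, move left to (5,3)
Step 3: enter (5,3), '/' deflects left->down, move down to (6,3)
Step 4: enter (6,3), '.' pass, move down to (7,3)
Step 5: enter (7,3), '.' pass, move down to (8,3)
Step 6: at (8,3) — EXIT via bottom edge, pos 3
Path length (cell visits): 5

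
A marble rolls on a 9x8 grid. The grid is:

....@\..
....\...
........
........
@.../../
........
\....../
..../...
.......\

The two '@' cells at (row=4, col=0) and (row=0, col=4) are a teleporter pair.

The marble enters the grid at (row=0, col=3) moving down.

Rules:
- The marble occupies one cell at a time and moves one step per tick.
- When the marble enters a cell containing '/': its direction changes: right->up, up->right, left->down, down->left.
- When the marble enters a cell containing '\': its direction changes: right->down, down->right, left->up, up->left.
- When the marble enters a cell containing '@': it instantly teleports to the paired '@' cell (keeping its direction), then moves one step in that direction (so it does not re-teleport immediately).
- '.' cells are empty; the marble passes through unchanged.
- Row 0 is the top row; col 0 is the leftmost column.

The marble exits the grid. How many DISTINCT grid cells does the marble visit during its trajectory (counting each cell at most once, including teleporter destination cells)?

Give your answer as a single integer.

Step 1: enter (0,3), '.' pass, move down to (1,3)
Step 2: enter (1,3), '.' pass, move down to (2,3)
Step 3: enter (2,3), '.' pass, move down to (3,3)
Step 4: enter (3,3), '.' pass, move down to (4,3)
Step 5: enter (4,3), '.' pass, move down to (5,3)
Step 6: enter (5,3), '.' pass, move down to (6,3)
Step 7: enter (6,3), '.' pass, move down to (7,3)
Step 8: enter (7,3), '.' pass, move down to (8,3)
Step 9: enter (8,3), '.' pass, move down to (9,3)
Step 10: at (9,3) — EXIT via bottom edge, pos 3
Distinct cells visited: 9 (path length 9)

Answer: 9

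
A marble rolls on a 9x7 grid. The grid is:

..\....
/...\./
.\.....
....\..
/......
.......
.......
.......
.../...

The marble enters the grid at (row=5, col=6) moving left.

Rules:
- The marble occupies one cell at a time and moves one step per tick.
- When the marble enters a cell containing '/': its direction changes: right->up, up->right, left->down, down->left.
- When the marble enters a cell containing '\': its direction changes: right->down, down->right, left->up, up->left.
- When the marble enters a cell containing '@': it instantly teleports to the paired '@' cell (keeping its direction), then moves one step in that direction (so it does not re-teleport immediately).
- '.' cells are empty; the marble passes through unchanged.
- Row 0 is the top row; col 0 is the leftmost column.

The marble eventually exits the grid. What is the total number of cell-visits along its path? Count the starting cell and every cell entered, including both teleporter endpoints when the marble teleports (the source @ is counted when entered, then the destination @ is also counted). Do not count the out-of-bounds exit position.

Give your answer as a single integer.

Answer: 7

Derivation:
Step 1: enter (5,6), '.' pass, move left to (5,5)
Step 2: enter (5,5), '.' pass, move left to (5,4)
Step 3: enter (5,4), '.' pass, move left to (5,3)
Step 4: enter (5,3), '.' pass, move left to (5,2)
Step 5: enter (5,2), '.' pass, move left to (5,1)
Step 6: enter (5,1), '.' pass, move left to (5,0)
Step 7: enter (5,0), '.' pass, move left to (5,-1)
Step 8: at (5,-1) — EXIT via left edge, pos 5
Path length (cell visits): 7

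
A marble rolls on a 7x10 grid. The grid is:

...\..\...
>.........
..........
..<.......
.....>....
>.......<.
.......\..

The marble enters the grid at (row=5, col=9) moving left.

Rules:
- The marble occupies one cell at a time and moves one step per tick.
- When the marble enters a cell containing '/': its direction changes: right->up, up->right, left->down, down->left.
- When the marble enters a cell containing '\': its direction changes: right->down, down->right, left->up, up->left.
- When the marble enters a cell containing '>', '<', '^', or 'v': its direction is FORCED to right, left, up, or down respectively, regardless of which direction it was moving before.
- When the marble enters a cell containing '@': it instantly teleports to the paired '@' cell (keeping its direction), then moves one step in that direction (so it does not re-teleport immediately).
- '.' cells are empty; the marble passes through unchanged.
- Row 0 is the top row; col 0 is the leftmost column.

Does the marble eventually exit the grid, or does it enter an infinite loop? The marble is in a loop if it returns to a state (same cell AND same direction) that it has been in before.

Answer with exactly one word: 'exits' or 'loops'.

Step 1: enter (5,9), '.' pass, move left to (5,8)
Step 2: enter (5,8), '<' forces left->left, move left to (5,7)
Step 3: enter (5,7), '.' pass, move left to (5,6)
Step 4: enter (5,6), '.' pass, move left to (5,5)
Step 5: enter (5,5), '.' pass, move left to (5,4)
Step 6: enter (5,4), '.' pass, move left to (5,3)
Step 7: enter (5,3), '.' pass, move left to (5,2)
Step 8: enter (5,2), '.' pass, move left to (5,1)
Step 9: enter (5,1), '.' pass, move left to (5,0)
Step 10: enter (5,0), '>' forces left->right, move right to (5,1)
Step 11: enter (5,1), '.' pass, move right to (5,2)
Step 12: enter (5,2), '.' pass, move right to (5,3)
Step 13: enter (5,3), '.' pass, move right to (5,4)
Step 14: enter (5,4), '.' pass, move right to (5,5)
Step 15: enter (5,5), '.' pass, move right to (5,6)
Step 16: enter (5,6), '.' pass, move right to (5,7)
Step 17: enter (5,7), '.' pass, move right to (5,8)
Step 18: enter (5,8), '<' forces right->left, move left to (5,7)
Step 19: at (5,7) dir=left — LOOP DETECTED (seen before)

Answer: loops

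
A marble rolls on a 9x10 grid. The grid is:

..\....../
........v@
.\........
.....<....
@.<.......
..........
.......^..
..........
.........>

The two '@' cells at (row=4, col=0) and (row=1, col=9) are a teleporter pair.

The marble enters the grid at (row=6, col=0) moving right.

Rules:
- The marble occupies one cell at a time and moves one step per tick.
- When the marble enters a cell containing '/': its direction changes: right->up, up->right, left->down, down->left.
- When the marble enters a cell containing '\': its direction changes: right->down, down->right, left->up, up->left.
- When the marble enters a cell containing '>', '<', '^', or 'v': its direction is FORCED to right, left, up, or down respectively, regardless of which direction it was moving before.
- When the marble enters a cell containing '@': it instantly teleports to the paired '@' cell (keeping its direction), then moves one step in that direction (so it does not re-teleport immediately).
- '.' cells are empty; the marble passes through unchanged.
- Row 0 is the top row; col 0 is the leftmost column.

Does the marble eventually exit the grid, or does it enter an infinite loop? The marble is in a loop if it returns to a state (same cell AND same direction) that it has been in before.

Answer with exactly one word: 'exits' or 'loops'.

Step 1: enter (6,0), '.' pass, move right to (6,1)
Step 2: enter (6,1), '.' pass, move right to (6,2)
Step 3: enter (6,2), '.' pass, move right to (6,3)
Step 4: enter (6,3), '.' pass, move right to (6,4)
Step 5: enter (6,4), '.' pass, move right to (6,5)
Step 6: enter (6,5), '.' pass, move right to (6,6)
Step 7: enter (6,6), '.' pass, move right to (6,7)
Step 8: enter (6,7), '^' forces right->up, move up to (5,7)
Step 9: enter (5,7), '.' pass, move up to (4,7)
Step 10: enter (4,7), '.' pass, move up to (3,7)
Step 11: enter (3,7), '.' pass, move up to (2,7)
Step 12: enter (2,7), '.' pass, move up to (1,7)
Step 13: enter (1,7), '.' pass, move up to (0,7)
Step 14: enter (0,7), '.' pass, move up to (-1,7)
Step 15: at (-1,7) — EXIT via top edge, pos 7

Answer: exits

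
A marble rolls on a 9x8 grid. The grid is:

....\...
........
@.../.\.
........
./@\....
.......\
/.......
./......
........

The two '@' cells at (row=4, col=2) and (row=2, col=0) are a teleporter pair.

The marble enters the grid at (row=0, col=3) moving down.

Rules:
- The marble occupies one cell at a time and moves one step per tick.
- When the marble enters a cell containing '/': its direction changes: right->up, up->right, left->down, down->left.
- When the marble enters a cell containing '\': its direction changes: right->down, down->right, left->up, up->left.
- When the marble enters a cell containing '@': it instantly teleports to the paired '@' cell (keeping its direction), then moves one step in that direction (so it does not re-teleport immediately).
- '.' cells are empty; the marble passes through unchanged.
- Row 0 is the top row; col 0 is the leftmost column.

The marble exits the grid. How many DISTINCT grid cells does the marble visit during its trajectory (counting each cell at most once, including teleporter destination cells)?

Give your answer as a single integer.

Step 1: enter (0,3), '.' pass, move down to (1,3)
Step 2: enter (1,3), '.' pass, move down to (2,3)
Step 3: enter (2,3), '.' pass, move down to (3,3)
Step 4: enter (3,3), '.' pass, move down to (4,3)
Step 5: enter (4,3), '\' deflects down->right, move right to (4,4)
Step 6: enter (4,4), '.' pass, move right to (4,5)
Step 7: enter (4,5), '.' pass, move right to (4,6)
Step 8: enter (4,6), '.' pass, move right to (4,7)
Step 9: enter (4,7), '.' pass, move right to (4,8)
Step 10: at (4,8) — EXIT via right edge, pos 4
Distinct cells visited: 9 (path length 9)

Answer: 9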